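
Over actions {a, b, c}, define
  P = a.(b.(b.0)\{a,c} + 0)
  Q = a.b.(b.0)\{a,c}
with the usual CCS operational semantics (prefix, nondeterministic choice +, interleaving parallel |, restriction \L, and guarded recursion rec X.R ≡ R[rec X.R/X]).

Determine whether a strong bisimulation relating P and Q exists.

LTS(P): 4 reachable states
  u0 = a.(b.(b.0)\{a,c} + 0) → —a→ u1
  u1 = b.(b.0)\{a,c} + 0 → —b→ u2
  u2 = (b.0)\{a,c} → —b→ u3
  u3 = 0\{a,c} → stopped
LTS(Q): 4 reachable states
  v0 = a.b.(b.0)\{a,c} → —a→ v1
  v1 = b.(b.0)\{a,c} → —b→ v2
  v2 = (b.0)\{a,c} → —b→ v3
  v3 = 0\{a,c} → stopped
Partition-refinement fixed point:
  B0 = {u0, v0}
  B1 = {u1, v1}
  B2 = {u2, v2}
  B3 = {u3, v3}
u0 ∈ B0, v0 ∈ B0 → same block

P ~ Q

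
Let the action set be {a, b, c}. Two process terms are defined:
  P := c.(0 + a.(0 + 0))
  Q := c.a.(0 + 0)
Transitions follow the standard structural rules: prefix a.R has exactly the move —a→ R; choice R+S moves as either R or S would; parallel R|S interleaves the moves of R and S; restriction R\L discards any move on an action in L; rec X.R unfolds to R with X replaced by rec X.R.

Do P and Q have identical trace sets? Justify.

trace-equivalent

Reachable graph of P (3 states):
  p0 = c.(0 + a.(0 + 0)) ⊢ =c=> p1
  p1 = 0 + a.(0 + 0) ⊢ =a=> p2
  p2 = 0 + 0 ⊢ ∅
Reachable graph of Q (3 states):
  q0 = c.a.(0 + 0) ⊢ =c=> q1
  q1 = a.(0 + 0) ⊢ =a=> q2
  q2 = 0 + 0 ⊢ ∅
Partition-refinement fixed point:
  B0 = {p0, q0}
  B1 = {p1, q1}
  B2 = {p2, q2}
p0 ∈ B0, q0 ∈ B0 → same block
Bisimilar ⇒ trace-equivalent.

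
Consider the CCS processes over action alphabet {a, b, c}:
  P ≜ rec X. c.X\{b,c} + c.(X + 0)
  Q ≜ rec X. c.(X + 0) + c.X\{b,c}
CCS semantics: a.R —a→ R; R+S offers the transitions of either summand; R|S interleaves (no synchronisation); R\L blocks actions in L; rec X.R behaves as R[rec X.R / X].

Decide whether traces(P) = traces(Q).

P's transition system — 3 states:
  s0 = rec X. c.X\{b,c} + c.(X + 0) has moves =c=> s1, =c=> s2
  s1 = (rec X. c.X\{b,c} + c.(X + 0)) + 0 has moves =c=> s1, =c=> s2
  s2 = (rec X. c.X\{b,c} + c.(X + 0))\{b,c} has moves deadlocked
Q's transition system — 3 states:
  t0 = rec X. c.(X + 0) + c.X\{b,c} has moves =c=> t1, =c=> t2
  t1 = (rec X. c.(X + 0) + c.X\{b,c}) + 0 has moves =c=> t1, =c=> t2
  t2 = (rec X. c.(X + 0) + c.X\{b,c})\{b,c} has moves deadlocked
Partition-refinement fixed point:
  B0 = {s0, s1, t0, t1}
  B1 = {s2, t2}
s0 ∈ B0, t0 ∈ B0 → same block
Bisimilar ⇒ trace-equivalent.

traces(P) = traces(Q)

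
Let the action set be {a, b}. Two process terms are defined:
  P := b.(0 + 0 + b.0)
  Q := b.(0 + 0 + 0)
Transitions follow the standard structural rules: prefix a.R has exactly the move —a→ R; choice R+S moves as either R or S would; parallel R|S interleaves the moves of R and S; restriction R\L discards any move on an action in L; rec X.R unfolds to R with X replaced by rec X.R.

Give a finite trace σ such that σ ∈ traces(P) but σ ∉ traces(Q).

Reachable graph of P (3 states):
  p0 = b.(0 + 0 + b.0) | =b=> p1
  p1 = 0 + 0 + b.0 | =b=> p2
  p2 = 0 | stopped
Reachable graph of Q (2 states):
  q0 = b.(0 + 0 + 0) | =b=> q1
  q1 = 0 + 0 + 0 | stopped
Run σ = ⟨bb⟩ on P: start {p0}
  [1] b ⇒ {p1}
  [2] b ⇒ {p2}
  — P admits the full trace.
Run σ = ⟨bb⟩ on Q: start {q0}
  [1] b ⇒ {q1}
  [2] b ⇒ ∅ (Q stuck)

bb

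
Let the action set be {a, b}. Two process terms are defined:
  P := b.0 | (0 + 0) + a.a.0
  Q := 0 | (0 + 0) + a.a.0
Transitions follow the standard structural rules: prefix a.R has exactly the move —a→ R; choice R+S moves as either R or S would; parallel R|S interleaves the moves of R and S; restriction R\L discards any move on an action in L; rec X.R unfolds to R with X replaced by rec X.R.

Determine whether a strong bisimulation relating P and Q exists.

NO

LTS(P): 4 reachable states
  u0 = b.0 | (0 + 0) + a.a.0 | —a→ u1, —b→ u2
  u1 = a.0 | —a→ u3
  u2 = 0 | (0 + 0) | ∅
  u3 = 0 | ∅
LTS(Q): 3 reachable states
  v0 = 0 | (0 + 0) + a.a.0 | —a→ v1
  v1 = a.0 | —a→ v2
  v2 = 0 | ∅
Bisimilarity quotient blocks:
  B0 = {u0}
  B1 = {u2, u3, v2}
  B2 = {u1, v1}
  B3 = {v0}
u0 ∈ B0, v0 ∈ B3 → different blocks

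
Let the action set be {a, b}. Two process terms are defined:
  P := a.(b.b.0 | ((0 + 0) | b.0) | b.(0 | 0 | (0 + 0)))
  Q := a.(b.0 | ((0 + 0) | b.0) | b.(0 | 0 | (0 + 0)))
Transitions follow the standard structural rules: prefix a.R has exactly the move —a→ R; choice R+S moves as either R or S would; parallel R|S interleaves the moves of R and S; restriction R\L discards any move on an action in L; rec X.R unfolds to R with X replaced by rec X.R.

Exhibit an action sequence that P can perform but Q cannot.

LTS(P): 13 reachable states
  s0 = a.(b.b.0 | ((0 + 0) | b.0) | b.(0 | 0 | (0 + 0))) :: —a→ s1
  s1 = b.b.0 | ((0 + 0) | b.0) | b.(0 | 0 | (0 + 0)) :: —b→ s2, —b→ s3, —b→ s4
  s2 = b.0 | ((0 + 0) | b.0) | b.(0 | 0 | (0 + 0)) :: —b→ s5, —b→ s6, —b→ s7
  s3 = b.b.0 | ((0 + 0) | 0) | b.(0 | 0 | (0 + 0)) :: —b→ s6, —b→ s8
  s4 = b.b.0 | ((0 + 0) | b.0) | (0 | 0 | (0 + 0)) :: —b→ s7, —b→ s8
  s5 = 0 | ((0 + 0) | b.0) | b.(0 | 0 | (0 + 0)) :: —b→ s10, —b→ s9
  s6 = b.0 | ((0 + 0) | 0) | b.(0 | 0 | (0 + 0)) :: —b→ s11, —b→ s9
  s7 = b.0 | ((0 + 0) | b.0) | (0 | 0 | (0 + 0)) :: —b→ s10, —b→ s11
  s8 = b.b.0 | ((0 + 0) | 0) | (0 | 0 | (0 + 0)) :: —b→ s11
  s9 = 0 | ((0 + 0) | 0) | b.(0 | 0 | (0 + 0)) :: —b→ s12
  s10 = 0 | ((0 + 0) | b.0) | (0 | 0 | (0 + 0)) :: —b→ s12
  s11 = b.0 | ((0 + 0) | 0) | (0 | 0 | (0 + 0)) :: —b→ s12
  s12 = 0 | ((0 + 0) | 0) | (0 | 0 | (0 + 0)) :: ·
LTS(Q): 9 reachable states
  t0 = a.(b.0 | ((0 + 0) | b.0) | b.(0 | 0 | (0 + 0))) :: —a→ t1
  t1 = b.0 | ((0 + 0) | b.0) | b.(0 | 0 | (0 + 0)) :: —b→ t2, —b→ t3, —b→ t4
  t2 = 0 | ((0 + 0) | b.0) | b.(0 | 0 | (0 + 0)) :: —b→ t5, —b→ t6
  t3 = b.0 | ((0 + 0) | 0) | b.(0 | 0 | (0 + 0)) :: —b→ t5, —b→ t7
  t4 = b.0 | ((0 + 0) | b.0) | (0 | 0 | (0 + 0)) :: —b→ t6, —b→ t7
  t5 = 0 | ((0 + 0) | 0) | b.(0 | 0 | (0 + 0)) :: —b→ t8
  t6 = 0 | ((0 + 0) | b.0) | (0 | 0 | (0 + 0)) :: —b→ t8
  t7 = b.0 | ((0 + 0) | 0) | (0 | 0 | (0 + 0)) :: —b→ t8
  t8 = 0 | ((0 + 0) | 0) | (0 | 0 | (0 + 0)) :: ·
Run σ = ⟨abbbb⟩ on P: start {s0}
  [1] a ⇒ {s1}
  [2] b ⇒ {s2, s3, s4}
  [3] b ⇒ {s5, s6, s7, s8}
  [4] b ⇒ {s10, s11, s9}
  [5] b ⇒ {s12}
  — P admits the full trace.
Run σ = ⟨abbbb⟩ on Q: start {t0}
  [1] a ⇒ {t1}
  [2] b ⇒ {t2, t3, t4}
  [3] b ⇒ {t5, t6, t7}
  [4] b ⇒ {t8}
  [5] b ⇒ ∅  — Q cannot continue

abbbb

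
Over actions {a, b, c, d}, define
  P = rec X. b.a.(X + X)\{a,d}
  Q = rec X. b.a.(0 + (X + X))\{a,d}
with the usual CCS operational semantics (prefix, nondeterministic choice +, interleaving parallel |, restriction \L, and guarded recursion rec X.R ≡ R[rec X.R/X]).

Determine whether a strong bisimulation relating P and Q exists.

LTS(P): 4 reachable states
  p0 = rec X. b.a.(X + X)\{a,d} :: ··b··> p1
  p1 = a.((rec X. b.a.(X + X)\{a,d}) + (rec X. b.a.(X + X)\{a,d}))\{a,d} :: ··a··> p2
  p2 = ((rec X. b.a.(X + X)\{a,d}) + (rec X. b.a.(X + X)\{a,d}))\{a,d} :: ··b··> p3
  p3 = (a.((rec X. b.a.(X + X)\{a,d}) + (rec X. b.a.(X + X)\{a,d}))\{a,d})\{a,d} :: stopped
LTS(Q): 4 reachable states
  q0 = rec X. b.a.(0 + (X + X))\{a,d} :: ··b··> q1
  q1 = a.(0 + ((rec X. b.a.(0 + (X + X))\{a,d}) + (rec X. b.a.(0 + (X + X))\{a,d})))\{a,d} :: ··a··> q2
  q2 = (0 + ((rec X. b.a.(0 + (X + X))\{a,d}) + (rec X. b.a.(0 + (X + X))\{a,d})))\{a,d} :: ··b··> q3
  q3 = (a.(0 + ((rec X. b.a.(0 + (X + X))\{a,d}) + (rec X. b.a.(0 + (X + X))\{a,d})))\{a,d})\{a,d} :: stopped
Bisimilarity quotient blocks:
  B0 = {p0, q0}
  B1 = {p1, q1}
  B2 = {p2, q2}
  B3 = {p3, q3}
p0 ∈ B0, q0 ∈ B0 → same block

YES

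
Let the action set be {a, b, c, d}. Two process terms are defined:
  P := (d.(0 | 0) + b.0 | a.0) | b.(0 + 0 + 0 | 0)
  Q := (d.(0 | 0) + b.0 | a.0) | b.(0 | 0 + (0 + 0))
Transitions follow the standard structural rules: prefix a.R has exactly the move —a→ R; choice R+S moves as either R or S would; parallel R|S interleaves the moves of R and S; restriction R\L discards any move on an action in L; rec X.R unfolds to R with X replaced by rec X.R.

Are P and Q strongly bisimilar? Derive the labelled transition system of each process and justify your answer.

P's transition system — 8 states:
  u0 = (d.(0 | 0) + b.0 | a.0) | b.(0 + 0 + 0 | 0) | --a--▸ u1, --b--▸ u2, --b--▸ u3, --d--▸ u4
  u1 = b.0 | 0 | b.(0 + 0 + 0 | 0) | --b--▸ u4, --b--▸ u5
  u2 = (d.(0 | 0) + b.0 | a.0) | (0 + 0 + 0 | 0) | --a--▸ u5, --b--▸ u6, --d--▸ u7
  u3 = 0 | a.0 | b.(0 + 0 + 0 | 0) | --a--▸ u4, --b--▸ u6
  u4 = 0 | 0 | b.(0 + 0 + 0 | 0) | --b--▸ u7
  u5 = b.0 | 0 | (0 + 0 + 0 | 0) | --b--▸ u7
  u6 = 0 | a.0 | (0 + 0 + 0 | 0) | --a--▸ u7
  u7 = 0 | 0 | (0 + 0 + 0 | 0) | (no moves)
Q's transition system — 8 states:
  v0 = (d.(0 | 0) + b.0 | a.0) | b.(0 | 0 + (0 + 0)) | --a--▸ v1, --b--▸ v2, --b--▸ v3, --d--▸ v4
  v1 = b.0 | 0 | b.(0 | 0 + (0 + 0)) | --b--▸ v4, --b--▸ v5
  v2 = (d.(0 | 0) + b.0 | a.0) | (0 | 0 + (0 + 0)) | --a--▸ v5, --b--▸ v6, --d--▸ v7
  v3 = 0 | a.0 | b.(0 | 0 + (0 + 0)) | --a--▸ v4, --b--▸ v6
  v4 = 0 | 0 | b.(0 | 0 + (0 + 0)) | --b--▸ v7
  v5 = b.0 | 0 | (0 | 0 + (0 + 0)) | --b--▸ v7
  v6 = 0 | a.0 | (0 | 0 + (0 + 0)) | --a--▸ v7
  v7 = 0 | 0 | (0 | 0 + (0 + 0)) | (no moves)
Partition-refinement fixed point:
  B0 = {u0, v0}
  B1 = {u1, v1}
  B2 = {u4, u5, v4, v5}
  B3 = {u7, v7}
  B4 = {u3, v3}
  B5 = {u6, v6}
  B6 = {u2, v2}
u0 ∈ B0, v0 ∈ B0 → same block

YES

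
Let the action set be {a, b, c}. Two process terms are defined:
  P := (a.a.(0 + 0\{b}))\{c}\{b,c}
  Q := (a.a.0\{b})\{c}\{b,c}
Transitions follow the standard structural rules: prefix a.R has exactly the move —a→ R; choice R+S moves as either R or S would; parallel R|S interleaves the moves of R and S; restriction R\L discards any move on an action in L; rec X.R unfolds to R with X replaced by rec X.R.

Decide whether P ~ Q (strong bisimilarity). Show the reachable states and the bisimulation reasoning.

bisimilar

P's transition system — 3 states:
  m0 = (a.a.(0 + 0\{b}))\{c}\{b,c} :: ··a··> m1
  m1 = (a.(0 + 0\{b}))\{c}\{b,c} :: ··a··> m2
  m2 = (0 + 0\{b})\{c}\{b,c} :: ∅
Q's transition system — 3 states:
  n0 = (a.a.0\{b})\{c}\{b,c} :: ··a··> n1
  n1 = (a.0\{b})\{c}\{b,c} :: ··a··> n2
  n2 = 0\{b}\{c}\{b,c} :: ∅
Partition-refinement fixed point:
  B0 = {m0, n0}
  B1 = {m1, n1}
  B2 = {m2, n2}
m0 ∈ B0, n0 ∈ B0 → same block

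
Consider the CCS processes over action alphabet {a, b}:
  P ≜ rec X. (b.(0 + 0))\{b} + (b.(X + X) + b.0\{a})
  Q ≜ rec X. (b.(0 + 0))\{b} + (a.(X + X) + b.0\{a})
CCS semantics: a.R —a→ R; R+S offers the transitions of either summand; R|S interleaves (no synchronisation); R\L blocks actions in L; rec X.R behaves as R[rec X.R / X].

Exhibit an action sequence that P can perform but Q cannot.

Reachable graph of P (3 states):
  u0 = rec X. (b.(0 + 0))\{b} + (b.(X + X) + b.0\{a}) ⊢ —b→ u1, —b→ u2
  u1 = (rec X. (b.(0 + 0))\{b} + (b.(X + X) + b.0\{a})) + (rec X. (b.(0 + 0))\{b} + (b.(X + X) + b.0\{a})) ⊢ —b→ u1, —b→ u2
  u2 = 0\{a} ⊢ ∅
Reachable graph of Q (3 states):
  v0 = rec X. (b.(0 + 0))\{b} + (a.(X + X) + b.0\{a}) ⊢ —a→ v1, —b→ v2
  v1 = (rec X. (b.(0 + 0))\{b} + (a.(X + X) + b.0\{a})) + (rec X. (b.(0 + 0))\{b} + (a.(X + X) + b.0\{a})) ⊢ —a→ v1, —b→ v2
  v2 = 0\{a} ⊢ ∅
Executing bb from P (initial set {u0}):
  [1] b ⇒ {u1, u2}
  [2] b ⇒ {u1, u2}
  — P admits the full trace.
Executing bb from Q (initial set {v0}):
  [1] b ⇒ {v2}
  [2] b ⇒ no successor for Q

bb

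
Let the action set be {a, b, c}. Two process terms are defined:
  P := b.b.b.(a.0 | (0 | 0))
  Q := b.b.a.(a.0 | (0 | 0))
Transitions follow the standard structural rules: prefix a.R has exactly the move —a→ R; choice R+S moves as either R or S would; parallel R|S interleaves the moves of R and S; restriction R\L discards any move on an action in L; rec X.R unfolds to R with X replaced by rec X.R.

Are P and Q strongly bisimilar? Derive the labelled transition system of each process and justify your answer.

P ≁ Q

P's transition system — 5 states:
  s0 = b.b.b.(a.0 | (0 | 0)) | —b→ s1
  s1 = b.b.(a.0 | (0 | 0)) | —b→ s2
  s2 = b.(a.0 | (0 | 0)) | —b→ s3
  s3 = a.0 | (0 | 0) | —a→ s4
  s4 = 0 | (0 | 0) | stopped
Q's transition system — 5 states:
  t0 = b.b.a.(a.0 | (0 | 0)) | —b→ t1
  t1 = b.a.(a.0 | (0 | 0)) | —b→ t2
  t2 = a.(a.0 | (0 | 0)) | —a→ t3
  t3 = a.0 | (0 | 0) | —a→ t4
  t4 = 0 | (0 | 0) | stopped
Coarsest stable partition (strong bisimilarity classes):
  B0 = {s0}
  B1 = {s1}
  B2 = {s2}
  B3 = {s3, t3}
  B4 = {s4, t4}
  B5 = {t0}
  B6 = {t1}
  B7 = {t2}
s0 ∈ B0, t0 ∈ B5 → different blocks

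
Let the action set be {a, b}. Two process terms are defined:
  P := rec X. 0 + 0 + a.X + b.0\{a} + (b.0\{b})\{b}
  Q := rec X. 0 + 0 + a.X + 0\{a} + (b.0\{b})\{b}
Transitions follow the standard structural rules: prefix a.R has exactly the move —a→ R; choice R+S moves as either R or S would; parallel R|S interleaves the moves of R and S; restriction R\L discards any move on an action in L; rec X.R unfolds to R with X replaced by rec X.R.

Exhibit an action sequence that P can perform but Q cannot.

Reachable graph of P (2 states):
  p0 = rec X. 0 + 0 + a.X + b.0\{a} + (b.0\{b})\{b} ⊢ —a→ p0, —b→ p1
  p1 = 0\{a} ⊢ stopped
Reachable graph of Q (1 states):
  q0 = rec X. 0 + 0 + a.X + 0\{a} + (b.0\{b})\{b} ⊢ —a→ q0
Run σ = ⟨b⟩ on P: start {p0}
  after b @ step 1: {p1}
  ✓ P
Run σ = ⟨b⟩ on Q: start {q0}
  after b @ step 1: no successor for Q

b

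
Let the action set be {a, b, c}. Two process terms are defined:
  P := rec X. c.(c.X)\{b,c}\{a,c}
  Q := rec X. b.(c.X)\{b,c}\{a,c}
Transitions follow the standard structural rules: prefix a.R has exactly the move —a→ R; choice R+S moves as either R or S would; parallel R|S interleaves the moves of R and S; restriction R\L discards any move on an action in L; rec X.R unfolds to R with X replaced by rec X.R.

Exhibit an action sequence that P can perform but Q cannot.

Reachable graph of P (2 states):
  p0 = rec X. c.(c.X)\{b,c}\{a,c} → ··c··> p1
  p1 = (c.(rec X. c.(c.X)\{b,c}\{a,c}))\{b,c}\{a,c} → deadlocked
Reachable graph of Q (2 states):
  q0 = rec X. b.(c.X)\{b,c}\{a,c} → ··b··> q1
  q1 = (c.(rec X. b.(c.X)\{b,c}\{a,c}))\{b,c}\{a,c} → deadlocked
Trace ⟨c⟩ through P, begin at {p0}:
  after c @ step 1: {p1}
  ✓ P
Trace ⟨c⟩ through Q, begin at {q0}:
  after c @ step 1: ∅  — Q cannot continue

c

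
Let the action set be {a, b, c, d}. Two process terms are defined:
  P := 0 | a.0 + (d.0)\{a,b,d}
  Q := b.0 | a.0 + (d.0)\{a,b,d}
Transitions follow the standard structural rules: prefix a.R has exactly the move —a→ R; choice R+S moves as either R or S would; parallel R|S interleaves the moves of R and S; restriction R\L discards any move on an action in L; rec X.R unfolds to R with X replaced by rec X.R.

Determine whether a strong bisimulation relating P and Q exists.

P ≁ Q

LTS(P): 2 reachable states
  s0 = 0 | a.0 + (d.0)\{a,b,d} :: --a--▸ s1
  s1 = 0 | 0 :: (no moves)
LTS(Q): 4 reachable states
  t0 = b.0 | a.0 + (d.0)\{a,b,d} :: --a--▸ t1, --b--▸ t2
  t1 = b.0 | 0 :: --b--▸ t3
  t2 = 0 | a.0 :: --a--▸ t3
  t3 = 0 | 0 :: (no moves)
Partition-refinement fixed point:
  B0 = {s0, t2}
  B1 = {s1, t3}
  B2 = {t0}
  B3 = {t1}
s0 ∈ B0, t0 ∈ B2 → different blocks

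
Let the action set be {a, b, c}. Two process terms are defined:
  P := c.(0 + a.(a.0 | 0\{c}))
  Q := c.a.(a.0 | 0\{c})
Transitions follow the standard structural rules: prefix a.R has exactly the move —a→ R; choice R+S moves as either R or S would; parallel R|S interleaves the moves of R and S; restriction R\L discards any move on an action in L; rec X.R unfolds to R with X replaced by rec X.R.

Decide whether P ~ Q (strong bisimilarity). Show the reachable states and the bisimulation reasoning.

P ~ Q

P's transition system — 4 states:
  m0 = c.(0 + a.(a.0 | 0\{c})) → —c→ m1
  m1 = 0 + a.(a.0 | 0\{c}) → —a→ m2
  m2 = a.0 | 0\{c} → —a→ m3
  m3 = 0 | 0\{c} → stopped
Q's transition system — 4 states:
  n0 = c.a.(a.0 | 0\{c}) → —c→ n1
  n1 = a.(a.0 | 0\{c}) → —a→ n2
  n2 = a.0 | 0\{c} → —a→ n3
  n3 = 0 | 0\{c} → stopped
Bisimilarity quotient blocks:
  B0 = {m0, n0}
  B1 = {m1, n1}
  B2 = {m2, n2}
  B3 = {m3, n3}
m0 ∈ B0, n0 ∈ B0 → same block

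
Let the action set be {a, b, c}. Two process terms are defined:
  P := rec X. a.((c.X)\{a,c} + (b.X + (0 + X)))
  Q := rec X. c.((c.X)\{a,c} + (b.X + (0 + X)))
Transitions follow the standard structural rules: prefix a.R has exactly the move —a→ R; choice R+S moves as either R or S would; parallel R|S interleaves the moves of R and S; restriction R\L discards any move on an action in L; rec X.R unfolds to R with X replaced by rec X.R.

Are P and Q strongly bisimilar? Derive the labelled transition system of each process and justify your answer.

Reachable graph of P (2 states):
  u0 = rec X. a.((c.X)\{a,c} + (b.X + (0 + X))) has moves =a=> u1
  u1 = (c.(rec X. a.((c.X)\{a,c} + (b.X + (0 + X)))))\{a,c} + (b.(rec X. a.((c.X)\{a,c} + (b.X + (0 + X)))) + (0 + (rec X. a.((c.X)\{a,c} + (b.X + (0 + X)))))) has moves =a=> u1, =b=> u0
Reachable graph of Q (2 states):
  v0 = rec X. c.((c.X)\{a,c} + (b.X + (0 + X))) has moves =c=> v1
  v1 = (c.(rec X. c.((c.X)\{a,c} + (b.X + (0 + X)))))\{a,c} + (b.(rec X. c.((c.X)\{a,c} + (b.X + (0 + X)))) + (0 + (rec X. c.((c.X)\{a,c} + (b.X + (0 + X)))))) has moves =b=> v0, =c=> v1
Coarsest stable partition (strong bisimilarity classes):
  B0 = {u0}
  B1 = {u1}
  B2 = {v0}
  B3 = {v1}
u0 ∈ B0, v0 ∈ B2 → different blocks

P ≁ Q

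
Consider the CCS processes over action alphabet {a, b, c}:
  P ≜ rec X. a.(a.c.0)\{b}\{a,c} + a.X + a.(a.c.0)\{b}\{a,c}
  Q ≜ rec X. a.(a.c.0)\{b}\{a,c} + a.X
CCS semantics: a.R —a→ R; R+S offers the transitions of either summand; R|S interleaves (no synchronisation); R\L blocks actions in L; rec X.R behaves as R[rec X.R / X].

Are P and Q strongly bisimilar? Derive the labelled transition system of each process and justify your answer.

bisimilar

Reachable graph of P (2 states):
  u0 = rec X. a.(a.c.0)\{b}\{a,c} + a.X + a.(a.c.0)\{b}\{a,c} → —a→ u0, —a→ u1
  u1 = (a.c.0)\{b}\{a,c} → deadlocked
Reachable graph of Q (2 states):
  v0 = rec X. a.(a.c.0)\{b}\{a,c} + a.X → —a→ v0, —a→ v1
  v1 = (a.c.0)\{b}\{a,c} → deadlocked
Partition-refinement fixed point:
  B0 = {u0, v0}
  B1 = {u1, v1}
u0 ∈ B0, v0 ∈ B0 → same block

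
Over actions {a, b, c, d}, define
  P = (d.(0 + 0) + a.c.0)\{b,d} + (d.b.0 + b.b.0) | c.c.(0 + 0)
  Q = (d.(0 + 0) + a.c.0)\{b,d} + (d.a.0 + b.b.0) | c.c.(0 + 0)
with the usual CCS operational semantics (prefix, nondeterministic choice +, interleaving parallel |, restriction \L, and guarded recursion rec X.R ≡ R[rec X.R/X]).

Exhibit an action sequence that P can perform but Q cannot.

db

P's transition system — 11 states:
  m0 = (d.(0 + 0) + a.c.0)\{b,d} + (d.b.0 + b.b.0) | c.c.(0 + 0) ⊢ =a=> m1, =b=> m2, =c=> m3, =d=> m2
  m1 = (c.0)\{b,d} ⊢ =c=> m4
  m2 = b.0 | c.c.(0 + 0) ⊢ =b=> m5, =c=> m6
  m3 = (d.b.0 + b.b.0) | c.(0 + 0) ⊢ =b=> m6, =c=> m7, =d=> m6
  m4 = 0\{b,d} ⊢ ∅
  m5 = 0 | c.c.(0 + 0) ⊢ =c=> m8
  m6 = b.0 | c.(0 + 0) ⊢ =b=> m8, =c=> m9
  m7 = (d.b.0 + b.b.0) | (0 + 0) ⊢ =b=> m9, =d=> m9
  m8 = 0 | c.(0 + 0) ⊢ =c=> m10
  m9 = b.0 | (0 + 0) ⊢ =b=> m10
  m10 = 0 | (0 + 0) ⊢ ∅
Q's transition system — 14 states:
  n0 = (d.(0 + 0) + a.c.0)\{b,d} + (d.a.0 + b.b.0) | c.c.(0 + 0) ⊢ =a=> n1, =b=> n2, =c=> n3, =d=> n4
  n1 = (c.0)\{b,d} ⊢ =c=> n5
  n2 = b.0 | c.c.(0 + 0) ⊢ =b=> n6, =c=> n7
  n3 = (d.a.0 + b.b.0) | c.(0 + 0) ⊢ =b=> n7, =c=> n8, =d=> n9
  n4 = a.0 | c.c.(0 + 0) ⊢ =a=> n6, =c=> n9
  n5 = 0\{b,d} ⊢ ∅
  n6 = 0 | c.c.(0 + 0) ⊢ =c=> n10
  n7 = b.0 | c.(0 + 0) ⊢ =b=> n10, =c=> n11
  n8 = (d.a.0 + b.b.0) | (0 + 0) ⊢ =b=> n11, =d=> n12
  n9 = a.0 | c.(0 + 0) ⊢ =a=> n10, =c=> n12
  n10 = 0 | c.(0 + 0) ⊢ =c=> n13
  n11 = b.0 | (0 + 0) ⊢ =b=> n13
  n12 = a.0 | (0 + 0) ⊢ =a=> n13
  n13 = 0 | (0 + 0) ⊢ ∅
Run σ = ⟨db⟩ on P: start {m0}
  step 1 (d): {m2}
  step 2 (b): {m5}
  ✓ P
Run σ = ⟨db⟩ on Q: start {n0}
  step 1 (d): {n4}
  step 2 (b): ∅  — Q cannot continue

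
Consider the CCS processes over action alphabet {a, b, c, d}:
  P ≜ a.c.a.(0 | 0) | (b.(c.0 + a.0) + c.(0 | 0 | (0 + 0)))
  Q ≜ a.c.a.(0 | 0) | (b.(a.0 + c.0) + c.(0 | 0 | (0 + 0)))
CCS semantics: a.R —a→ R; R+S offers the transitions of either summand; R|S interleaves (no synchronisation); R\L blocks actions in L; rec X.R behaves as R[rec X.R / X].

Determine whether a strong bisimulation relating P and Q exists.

LTS(P): 16 reachable states
  m0 = a.c.a.(0 | 0) | (b.(c.0 + a.0) + c.(0 | 0 | (0 + 0))) | —a→ m1, —b→ m2, —c→ m3
  m1 = c.a.(0 | 0) | (b.(c.0 + a.0) + c.(0 | 0 | (0 + 0))) | —b→ m4, —c→ m5, —c→ m6
  m2 = a.c.a.(0 | 0) | (c.0 + a.0) | —a→ m4, —a→ m7, —c→ m7
  m3 = a.c.a.(0 | 0) | (0 | 0 | (0 + 0)) | —a→ m6
  m4 = c.a.(0 | 0) | (c.0 + a.0) | —a→ m8, —c→ m8, —c→ m9
  m5 = a.(0 | 0) | (b.(c.0 + a.0) + c.(0 | 0 | (0 + 0))) | —a→ m10, —b→ m9, —c→ m11
  m6 = c.a.(0 | 0) | (0 | 0 | (0 + 0)) | —c→ m11
  m7 = a.c.a.(0 | 0) | 0 | —a→ m8
  m8 = c.a.(0 | 0) | 0 | —c→ m12
  m9 = a.(0 | 0) | (c.0 + a.0) | —a→ m12, —a→ m13, —c→ m12
  m10 = 0 | 0 | (b.(c.0 + a.0) + c.(0 | 0 | (0 + 0))) | —b→ m13, —c→ m14
  m11 = a.(0 | 0) | (0 | 0 | (0 + 0)) | —a→ m14
  m12 = a.(0 | 0) | 0 | —a→ m15
  m13 = 0 | 0 | (c.0 + a.0) | —a→ m15, —c→ m15
  m14 = 0 | 0 | (0 | 0 | (0 + 0)) | (no moves)
  m15 = 0 | 0 | 0 | (no moves)
LTS(Q): 16 reachable states
  n0 = a.c.a.(0 | 0) | (b.(a.0 + c.0) + c.(0 | 0 | (0 + 0))) | —a→ n1, —b→ n2, —c→ n3
  n1 = c.a.(0 | 0) | (b.(a.0 + c.0) + c.(0 | 0 | (0 + 0))) | —b→ n4, —c→ n5, —c→ n6
  n2 = a.c.a.(0 | 0) | (a.0 + c.0) | —a→ n4, —a→ n7, —c→ n7
  n3 = a.c.a.(0 | 0) | (0 | 0 | (0 + 0)) | —a→ n6
  n4 = c.a.(0 | 0) | (a.0 + c.0) | —a→ n8, —c→ n8, —c→ n9
  n5 = a.(0 | 0) | (b.(a.0 + c.0) + c.(0 | 0 | (0 + 0))) | —a→ n10, —b→ n9, —c→ n11
  n6 = c.a.(0 | 0) | (0 | 0 | (0 + 0)) | —c→ n11
  n7 = a.c.a.(0 | 0) | 0 | —a→ n8
  n8 = c.a.(0 | 0) | 0 | —c→ n12
  n9 = a.(0 | 0) | (a.0 + c.0) | —a→ n12, —a→ n13, —c→ n12
  n10 = 0 | 0 | (b.(a.0 + c.0) + c.(0 | 0 | (0 + 0))) | —b→ n13, —c→ n14
  n11 = a.(0 | 0) | (0 | 0 | (0 + 0)) | —a→ n14
  n12 = a.(0 | 0) | 0 | —a→ n15
  n13 = 0 | 0 | (a.0 + c.0) | —a→ n15, —c→ n15
  n14 = 0 | 0 | (0 | 0 | (0 + 0)) | (no moves)
  n15 = 0 | 0 | 0 | (no moves)
Coarsest stable partition (strong bisimilarity classes):
  B0 = {m0, n0}
  B1 = {m2, n2}
  B2 = {m3, m7, n3, n7}
  B3 = {m6, m8, n6, n8}
  B4 = {m11, m12, n11, n12}
  B5 = {m14, m15, n14, n15}
  B6 = {m4, n4}
  B7 = {m9, n9}
  B8 = {m13, n13}
  B9 = {m1, n1}
  B10 = {m5, n5}
  B11 = {m10, n10}
m0 ∈ B0, n0 ∈ B0 → same block

P ~ Q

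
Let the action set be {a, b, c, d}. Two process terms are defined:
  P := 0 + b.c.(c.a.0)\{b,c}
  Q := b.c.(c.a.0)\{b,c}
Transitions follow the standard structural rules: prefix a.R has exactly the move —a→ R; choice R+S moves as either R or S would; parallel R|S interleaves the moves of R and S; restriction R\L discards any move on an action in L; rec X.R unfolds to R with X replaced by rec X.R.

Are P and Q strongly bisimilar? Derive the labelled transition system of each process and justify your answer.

P ~ Q

Reachable graph of P (3 states):
  s0 = 0 + b.c.(c.a.0)\{b,c} | -b-> s1
  s1 = c.(c.a.0)\{b,c} | -c-> s2
  s2 = (c.a.0)\{b,c} | stopped
Reachable graph of Q (3 states):
  t0 = b.c.(c.a.0)\{b,c} | -b-> t1
  t1 = c.(c.a.0)\{b,c} | -c-> t2
  t2 = (c.a.0)\{b,c} | stopped
Bisimilarity quotient blocks:
  B0 = {s0, t0}
  B1 = {s1, t1}
  B2 = {s2, t2}
s0 ∈ B0, t0 ∈ B0 → same block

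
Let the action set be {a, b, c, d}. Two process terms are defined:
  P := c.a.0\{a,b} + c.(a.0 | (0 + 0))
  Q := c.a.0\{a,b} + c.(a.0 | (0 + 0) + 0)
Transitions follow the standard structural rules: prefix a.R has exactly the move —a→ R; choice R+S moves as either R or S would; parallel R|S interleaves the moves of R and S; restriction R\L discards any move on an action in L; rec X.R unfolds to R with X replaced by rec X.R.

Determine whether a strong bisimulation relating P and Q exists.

bisimilar

Reachable graph of P (5 states):
  m0 = c.a.0\{a,b} + c.(a.0 | (0 + 0)) has moves ··c··> m1, ··c··> m2
  m1 = a.0 | (0 + 0) has moves ··a··> m3
  m2 = a.0\{a,b} has moves ··a··> m4
  m3 = 0 | (0 + 0) has moves deadlocked
  m4 = 0\{a,b} has moves deadlocked
Reachable graph of Q (5 states):
  n0 = c.a.0\{a,b} + c.(a.0 | (0 + 0) + 0) has moves ··c··> n1, ··c··> n2
  n1 = a.0 | (0 + 0) + 0 has moves ··a··> n3
  n2 = a.0\{a,b} has moves ··a··> n4
  n3 = 0 | (0 + 0) has moves deadlocked
  n4 = 0\{a,b} has moves deadlocked
Bisimilarity quotient blocks:
  B0 = {m0, n0}
  B1 = {m1, m2, n1, n2}
  B2 = {m3, m4, n3, n4}
m0 ∈ B0, n0 ∈ B0 → same block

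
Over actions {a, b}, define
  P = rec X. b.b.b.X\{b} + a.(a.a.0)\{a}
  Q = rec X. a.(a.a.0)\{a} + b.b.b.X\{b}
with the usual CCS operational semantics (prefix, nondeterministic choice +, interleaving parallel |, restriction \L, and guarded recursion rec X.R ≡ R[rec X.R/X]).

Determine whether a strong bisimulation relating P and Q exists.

Reachable graph of P (6 states):
  u0 = rec X. b.b.b.X\{b} + a.(a.a.0)\{a} | --a--▸ u1, --b--▸ u2
  u1 = (a.a.0)\{a} | stopped
  u2 = b.b.(rec X. b.b.b.X\{b} + a.(a.a.0)\{a})\{b} | --b--▸ u3
  u3 = b.(rec X. b.b.b.X\{b} + a.(a.a.0)\{a})\{b} | --b--▸ u4
  u4 = (rec X. b.b.b.X\{b} + a.(a.a.0)\{a})\{b} | --a--▸ u5
  u5 = (a.a.0)\{a}\{b} | stopped
Reachable graph of Q (6 states):
  v0 = rec X. a.(a.a.0)\{a} + b.b.b.X\{b} | --a--▸ v1, --b--▸ v2
  v1 = (a.a.0)\{a} | stopped
  v2 = b.b.(rec X. a.(a.a.0)\{a} + b.b.b.X\{b})\{b} | --b--▸ v3
  v3 = b.(rec X. a.(a.a.0)\{a} + b.b.b.X\{b})\{b} | --b--▸ v4
  v4 = (rec X. a.(a.a.0)\{a} + b.b.b.X\{b})\{b} | --a--▸ v5
  v5 = (a.a.0)\{a}\{b} | stopped
Partition-refinement fixed point:
  B0 = {u0, v0}
  B1 = {u1, u5, v1, v5}
  B2 = {u2, v2}
  B3 = {u3, v3}
  B4 = {u4, v4}
u0 ∈ B0, v0 ∈ B0 → same block

bisimilar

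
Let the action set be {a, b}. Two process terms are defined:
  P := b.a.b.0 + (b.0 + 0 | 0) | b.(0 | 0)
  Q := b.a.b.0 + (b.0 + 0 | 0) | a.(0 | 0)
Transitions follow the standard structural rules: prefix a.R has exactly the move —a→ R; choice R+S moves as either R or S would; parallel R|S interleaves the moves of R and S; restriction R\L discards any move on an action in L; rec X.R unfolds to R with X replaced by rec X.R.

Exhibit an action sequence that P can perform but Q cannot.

bb

LTS(P): 7 reachable states
  p0 = b.a.b.0 + (b.0 + 0 | 0) | b.(0 | 0) → =b=> p1, =b=> p2, =b=> p3
  p1 = (b.0 + 0 | 0) | (0 | 0) → =b=> p4
  p2 = 0 | b.(0 | 0) → =b=> p4
  p3 = a.b.0 → =a=> p5
  p4 = 0 | (0 | 0) → stopped
  p5 = b.0 → =b=> p6
  p6 = 0 → stopped
LTS(Q): 7 reachable states
  q0 = b.a.b.0 + (b.0 + 0 | 0) | a.(0 | 0) → =a=> q1, =b=> q2, =b=> q3
  q1 = (b.0 + 0 | 0) | (0 | 0) → =b=> q4
  q2 = 0 | a.(0 | 0) → =a=> q4
  q3 = a.b.0 → =a=> q5
  q4 = 0 | (0 | 0) → stopped
  q5 = b.0 → =b=> q6
  q6 = 0 → stopped
Run σ = ⟨bb⟩ on P: start {p0}
  [1] b ⇒ {p1, p2, p3}
  [2] b ⇒ {p4}
  P completes σ.
Run σ = ⟨bb⟩ on Q: start {q0}
  [1] b ⇒ {q2, q3}
  [2] b ⇒ ∅  — Q cannot continue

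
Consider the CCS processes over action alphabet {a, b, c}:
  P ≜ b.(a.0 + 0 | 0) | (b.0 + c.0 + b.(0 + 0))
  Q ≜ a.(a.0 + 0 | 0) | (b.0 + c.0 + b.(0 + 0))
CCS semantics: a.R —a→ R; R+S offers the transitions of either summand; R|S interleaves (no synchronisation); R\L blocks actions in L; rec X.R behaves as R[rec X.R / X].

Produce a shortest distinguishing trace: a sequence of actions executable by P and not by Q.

bb

Reachable graph of P (9 states):
  s0 = b.(a.0 + 0 | 0) | (b.0 + c.0 + b.(0 + 0)) :: ··b··> s1, ··b··> s2, ··b··> s3, ··c··> s3
  s1 = (a.0 + 0 | 0) | (b.0 + c.0 + b.(0 + 0)) :: ··a··> s4, ··b··> s5, ··b··> s6, ··c··> s6
  s2 = b.(a.0 + 0 | 0) | (0 + 0) :: ··b··> s5
  s3 = b.(a.0 + 0 | 0) | 0 :: ··b··> s6
  s4 = 0 | (b.0 + c.0 + b.(0 + 0)) :: ··b··> s7, ··b··> s8, ··c··> s8
  s5 = (a.0 + 0 | 0) | (0 + 0) :: ··a··> s7
  s6 = (a.0 + 0 | 0) | 0 :: ··a··> s8
  s7 = 0 | (0 + 0) :: deadlocked
  s8 = 0 | 0 :: deadlocked
Reachable graph of Q (9 states):
  t0 = a.(a.0 + 0 | 0) | (b.0 + c.0 + b.(0 + 0)) :: ··a··> t1, ··b··> t2, ··b··> t3, ··c··> t3
  t1 = (a.0 + 0 | 0) | (b.0 + c.0 + b.(0 + 0)) :: ··a··> t4, ··b··> t5, ··b··> t6, ··c··> t6
  t2 = a.(a.0 + 0 | 0) | (0 + 0) :: ··a··> t5
  t3 = a.(a.0 + 0 | 0) | 0 :: ··a··> t6
  t4 = 0 | (b.0 + c.0 + b.(0 + 0)) :: ··b··> t7, ··b··> t8, ··c··> t8
  t5 = (a.0 + 0 | 0) | (0 + 0) :: ··a··> t7
  t6 = (a.0 + 0 | 0) | 0 :: ··a··> t8
  t7 = 0 | (0 + 0) :: deadlocked
  t8 = 0 | 0 :: deadlocked
Trace ⟨bb⟩ through P, begin at {s0}:
  step 1 (b): {s1, s2, s3}
  step 2 (b): {s5, s6}
  P completes σ.
Trace ⟨bb⟩ through Q, begin at {t0}:
  step 1 (b): {t2, t3}
  step 2 (b): no successor for Q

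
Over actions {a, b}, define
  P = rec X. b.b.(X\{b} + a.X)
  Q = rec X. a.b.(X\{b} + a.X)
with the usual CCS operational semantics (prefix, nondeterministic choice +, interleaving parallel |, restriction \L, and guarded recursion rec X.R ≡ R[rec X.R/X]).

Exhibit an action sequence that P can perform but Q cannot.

b

P's transition system — 3 states:
  p0 = rec X. b.b.(X\{b} + a.X) ⊢ —b→ p1
  p1 = b.((rec X. b.b.(X\{b} + a.X))\{b} + a.(rec X. b.b.(X\{b} + a.X))) ⊢ —b→ p2
  p2 = (rec X. b.b.(X\{b} + a.X))\{b} + a.(rec X. b.b.(X\{b} + a.X)) ⊢ —a→ p0
Q's transition system — 4 states:
  q0 = rec X. a.b.(X\{b} + a.X) ⊢ —a→ q1
  q1 = b.((rec X. a.b.(X\{b} + a.X))\{b} + a.(rec X. a.b.(X\{b} + a.X))) ⊢ —b→ q2
  q2 = (rec X. a.b.(X\{b} + a.X))\{b} + a.(rec X. a.b.(X\{b} + a.X)) ⊢ —a→ q0, —a→ q3
  q3 = (b.((rec X. a.b.(X\{b} + a.X))\{b} + a.(rec X. a.b.(X\{b} + a.X))))\{b} ⊢ (no moves)
Run σ = ⟨b⟩ on P: start {p0}
  step 1 (b): {p1}
  P completes σ.
Run σ = ⟨b⟩ on Q: start {q0}
  step 1 (b): ∅  — Q cannot continue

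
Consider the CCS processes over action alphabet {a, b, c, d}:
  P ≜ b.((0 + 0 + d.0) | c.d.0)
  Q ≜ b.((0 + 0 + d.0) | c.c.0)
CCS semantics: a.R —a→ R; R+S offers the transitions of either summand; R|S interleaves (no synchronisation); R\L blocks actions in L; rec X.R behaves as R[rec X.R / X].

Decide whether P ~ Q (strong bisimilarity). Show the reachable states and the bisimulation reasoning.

not bisimilar

LTS(P): 7 reachable states
  m0 = b.((0 + 0 + d.0) | c.d.0) has moves -b-> m1
  m1 = (0 + 0 + d.0) | c.d.0 has moves -c-> m2, -d-> m3
  m2 = (0 + 0 + d.0) | d.0 has moves -d-> m4, -d-> m5
  m3 = 0 | c.d.0 has moves -c-> m5
  m4 = (0 + 0 + d.0) | 0 has moves -d-> m6
  m5 = 0 | d.0 has moves -d-> m6
  m6 = 0 | 0 has moves (no moves)
LTS(Q): 7 reachable states
  n0 = b.((0 + 0 + d.0) | c.c.0) has moves -b-> n1
  n1 = (0 + 0 + d.0) | c.c.0 has moves -c-> n2, -d-> n3
  n2 = (0 + 0 + d.0) | c.0 has moves -c-> n4, -d-> n5
  n3 = 0 | c.c.0 has moves -c-> n5
  n4 = (0 + 0 + d.0) | 0 has moves -d-> n6
  n5 = 0 | c.0 has moves -c-> n6
  n6 = 0 | 0 has moves (no moves)
Coarsest stable partition (strong bisimilarity classes):
  B0 = {m0}
  B1 = {m1}
  B2 = {m2}
  B3 = {m4, m5, n4}
  B4 = {m6, n6}
  B5 = {m3}
  B6 = {n0}
  B7 = {n1}
  B8 = {n2}
  B9 = {n5}
  B10 = {n3}
m0 ∈ B0, n0 ∈ B6 → different blocks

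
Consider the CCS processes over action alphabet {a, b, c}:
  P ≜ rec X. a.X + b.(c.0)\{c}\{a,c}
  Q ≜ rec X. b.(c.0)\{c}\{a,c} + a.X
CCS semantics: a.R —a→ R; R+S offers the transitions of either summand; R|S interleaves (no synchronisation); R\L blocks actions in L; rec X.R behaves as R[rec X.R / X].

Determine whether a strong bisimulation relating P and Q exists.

Reachable graph of P (2 states):
  m0 = rec X. a.X + b.(c.0)\{c}\{a,c} | =a=> m0, =b=> m1
  m1 = (c.0)\{c}\{a,c} | deadlocked
Reachable graph of Q (2 states):
  n0 = rec X. b.(c.0)\{c}\{a,c} + a.X | =a=> n0, =b=> n1
  n1 = (c.0)\{c}\{a,c} | deadlocked
Coarsest stable partition (strong bisimilarity classes):
  B0 = {m0, n0}
  B1 = {m1, n1}
m0 ∈ B0, n0 ∈ B0 → same block

P ~ Q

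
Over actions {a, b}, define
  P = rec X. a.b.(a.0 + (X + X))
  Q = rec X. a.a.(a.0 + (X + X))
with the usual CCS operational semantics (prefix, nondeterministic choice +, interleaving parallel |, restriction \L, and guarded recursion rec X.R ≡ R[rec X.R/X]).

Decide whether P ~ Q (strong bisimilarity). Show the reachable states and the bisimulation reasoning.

Reachable graph of P (4 states):
  u0 = rec X. a.b.(a.0 + (X + X)) → —a→ u1
  u1 = b.(a.0 + ((rec X. a.b.(a.0 + (X + X))) + (rec X. a.b.(a.0 + (X + X))))) → —b→ u2
  u2 = a.0 + ((rec X. a.b.(a.0 + (X + X))) + (rec X. a.b.(a.0 + (X + X)))) → —a→ u1, —a→ u3
  u3 = 0 → stopped
Reachable graph of Q (4 states):
  v0 = rec X. a.a.(a.0 + (X + X)) → —a→ v1
  v1 = a.(a.0 + ((rec X. a.a.(a.0 + (X + X))) + (rec X. a.a.(a.0 + (X + X))))) → —a→ v2
  v2 = a.0 + ((rec X. a.a.(a.0 + (X + X))) + (rec X. a.a.(a.0 + (X + X)))) → —a→ v1, —a→ v3
  v3 = 0 → stopped
Partition-refinement fixed point:
  B0 = {u0}
  B1 = {u1}
  B2 = {u2}
  B3 = {u3, v3}
  B4 = {v0}
  B5 = {v1}
  B6 = {v2}
u0 ∈ B0, v0 ∈ B4 → different blocks

not bisimilar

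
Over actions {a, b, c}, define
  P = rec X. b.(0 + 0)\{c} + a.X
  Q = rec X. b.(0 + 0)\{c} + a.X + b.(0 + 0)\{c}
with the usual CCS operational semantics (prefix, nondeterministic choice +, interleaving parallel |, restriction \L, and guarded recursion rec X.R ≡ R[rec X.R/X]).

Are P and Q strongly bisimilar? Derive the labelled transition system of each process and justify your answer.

bisimilar

P's transition system — 2 states:
  u0 = rec X. b.(0 + 0)\{c} + a.X | ··a··> u0, ··b··> u1
  u1 = (0 + 0)\{c} | stopped
Q's transition system — 2 states:
  v0 = rec X. b.(0 + 0)\{c} + a.X + b.(0 + 0)\{c} | ··a··> v0, ··b··> v1
  v1 = (0 + 0)\{c} | stopped
Partition-refinement fixed point:
  B0 = {u0, v0}
  B1 = {u1, v1}
u0 ∈ B0, v0 ∈ B0 → same block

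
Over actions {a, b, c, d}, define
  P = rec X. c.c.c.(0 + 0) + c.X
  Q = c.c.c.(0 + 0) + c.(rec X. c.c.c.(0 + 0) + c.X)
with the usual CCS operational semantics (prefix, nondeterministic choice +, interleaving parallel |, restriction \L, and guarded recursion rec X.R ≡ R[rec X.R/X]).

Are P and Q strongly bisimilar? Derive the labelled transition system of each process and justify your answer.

YES

P's transition system — 4 states:
  u0 = rec X. c.c.c.(0 + 0) + c.X | =c=> u0, =c=> u1
  u1 = c.c.(0 + 0) | =c=> u2
  u2 = c.(0 + 0) | =c=> u3
  u3 = 0 + 0 | ∅
Q's transition system — 5 states:
  v0 = c.c.c.(0 + 0) + c.(rec X. c.c.c.(0 + 0) + c.X) | =c=> v1, =c=> v2
  v1 = c.c.(0 + 0) | =c=> v3
  v2 = rec X. c.c.c.(0 + 0) + c.X | =c=> v1, =c=> v2
  v3 = c.(0 + 0) | =c=> v4
  v4 = 0 + 0 | ∅
Partition-refinement fixed point:
  B0 = {u0, v0, v2}
  B1 = {u1, v1}
  B2 = {u2, v3}
  B3 = {u3, v4}
u0 ∈ B0, v0 ∈ B0 → same block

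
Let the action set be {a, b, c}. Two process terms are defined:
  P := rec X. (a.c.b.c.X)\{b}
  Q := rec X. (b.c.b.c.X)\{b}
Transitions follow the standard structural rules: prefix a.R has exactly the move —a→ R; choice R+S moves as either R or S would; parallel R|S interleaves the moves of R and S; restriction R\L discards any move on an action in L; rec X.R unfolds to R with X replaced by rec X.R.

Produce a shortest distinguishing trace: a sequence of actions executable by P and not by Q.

P's transition system — 3 states:
  u0 = rec X. (a.c.b.c.X)\{b} → --a--▸ u1
  u1 = (c.b.c.(rec X. (a.c.b.c.X)\{b}))\{b} → --c--▸ u2
  u2 = (b.c.(rec X. (a.c.b.c.X)\{b}))\{b} → deadlocked
Q's transition system — 1 states:
  v0 = rec X. (b.c.b.c.X)\{b} → deadlocked
Run σ = ⟨a⟩ on P: start {u0}
  [1] a ⇒ {u1}
  — P admits the full trace.
Run σ = ⟨a⟩ on Q: start {v0}
  [1] a ⇒ ∅ (Q stuck)

a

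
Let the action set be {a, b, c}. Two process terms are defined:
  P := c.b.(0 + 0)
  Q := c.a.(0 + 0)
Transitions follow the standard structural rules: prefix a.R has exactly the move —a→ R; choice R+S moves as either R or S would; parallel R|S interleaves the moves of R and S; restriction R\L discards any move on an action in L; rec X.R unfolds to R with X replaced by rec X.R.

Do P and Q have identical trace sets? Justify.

traces(P) ≠ traces(Q) — witness ⟨cb⟩

P's transition system — 3 states:
  p0 = c.b.(0 + 0) | =c=> p1
  p1 = b.(0 + 0) | =b=> p2
  p2 = 0 + 0 | stopped
Q's transition system — 3 states:
  q0 = c.a.(0 + 0) | =c=> q1
  q1 = a.(0 + 0) | =a=> q2
  q2 = 0 + 0 | stopped
Trace ⟨cb⟩ through P, begin at {p0}:
  step 1 (c): {p1}
  step 2 (b): {p2}
  — P admits the full trace.
Trace ⟨cb⟩ through Q, begin at {q0}:
  step 1 (c): {q1}
  step 2 (b): no successor for Q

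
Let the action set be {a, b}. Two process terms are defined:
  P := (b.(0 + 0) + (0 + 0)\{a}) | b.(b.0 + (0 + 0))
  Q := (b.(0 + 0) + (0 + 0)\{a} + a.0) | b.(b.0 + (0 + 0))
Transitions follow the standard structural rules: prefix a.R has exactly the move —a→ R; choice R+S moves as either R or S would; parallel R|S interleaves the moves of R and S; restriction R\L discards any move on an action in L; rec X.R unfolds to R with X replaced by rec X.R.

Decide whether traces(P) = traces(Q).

Reachable graph of P (6 states):
  m0 = (b.(0 + 0) + (0 + 0)\{a}) | b.(b.0 + (0 + 0)) | =b=> m1, =b=> m2
  m1 = (0 + 0) | b.(b.0 + (0 + 0)) | =b=> m3
  m2 = (b.(0 + 0) + (0 + 0)\{a}) | (b.0 + (0 + 0)) | =b=> m3, =b=> m4
  m3 = (0 + 0) | (b.0 + (0 + 0)) | =b=> m5
  m4 = (b.(0 + 0) + (0 + 0)\{a}) | 0 | =b=> m5
  m5 = (0 + 0) | 0 | ∅
Reachable graph of Q (9 states):
  n0 = (b.(0 + 0) + (0 + 0)\{a} + a.0) | b.(b.0 + (0 + 0)) | =a=> n1, =b=> n2, =b=> n3
  n1 = 0 | b.(b.0 + (0 + 0)) | =b=> n4
  n2 = (0 + 0) | b.(b.0 + (0 + 0)) | =b=> n5
  n3 = (b.(0 + 0) + (0 + 0)\{a} + a.0) | (b.0 + (0 + 0)) | =a=> n4, =b=> n5, =b=> n6
  n4 = 0 | (b.0 + (0 + 0)) | =b=> n7
  n5 = (0 + 0) | (b.0 + (0 + 0)) | =b=> n8
  n6 = (b.(0 + 0) + (0 + 0)\{a} + a.0) | 0 | =a=> n7, =b=> n8
  n7 = 0 | 0 | ∅
  n8 = (0 + 0) | 0 | ∅
Run σ = ⟨a⟩ on Q: start {n0}
  [1] a ⇒ {n1}
  ✓ Q
Run σ = ⟨a⟩ on P: start {m0}
  [1] a ⇒ ∅ (P stuck)

trace-distinct — witness ⟨a⟩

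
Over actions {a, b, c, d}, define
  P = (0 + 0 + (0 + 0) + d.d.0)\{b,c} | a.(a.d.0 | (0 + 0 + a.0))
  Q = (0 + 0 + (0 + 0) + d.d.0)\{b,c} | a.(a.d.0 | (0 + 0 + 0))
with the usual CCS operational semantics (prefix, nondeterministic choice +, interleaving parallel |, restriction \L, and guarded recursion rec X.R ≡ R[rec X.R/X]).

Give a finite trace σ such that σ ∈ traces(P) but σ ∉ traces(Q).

aaa

P's transition system — 21 states:
  s0 = (0 + 0 + (0 + 0) + d.d.0)\{b,c} | a.(a.d.0 | (0 + 0 + a.0)) has moves ··a··> s1, ··d··> s2
  s1 = (0 + 0 + (0 + 0) + d.d.0)\{b,c} | (a.d.0 | (0 + 0 + a.0)) has moves ··a··> s3, ··a··> s4, ··d··> s5
  s2 = (d.0)\{b,c} | a.(a.d.0 | (0 + 0 + a.0)) has moves ··a··> s5, ··d··> s6
  s3 = (0 + 0 + (0 + 0) + d.d.0)\{b,c} | (a.d.0 | 0) has moves ··a··> s7, ··d··> s8
  s4 = (0 + 0 + (0 + 0) + d.d.0)\{b,c} | (d.0 | (0 + 0 + a.0)) has moves ··a··> s7, ··d··> s10, ··d··> s9
  s5 = (d.0)\{b,c} | (a.d.0 | (0 + 0 + a.0)) has moves ··a··> s10, ··a··> s8, ··d··> s11
  s6 = 0\{b,c} | a.(a.d.0 | (0 + 0 + a.0)) has moves ··a··> s11
  s7 = (0 + 0 + (0 + 0) + d.d.0)\{b,c} | (d.0 | 0) has moves ··d··> s12, ··d··> s13
  s8 = (d.0)\{b,c} | (a.d.0 | 0) has moves ··a··> s13, ··d··> s14
  s9 = (0 + 0 + (0 + 0) + d.d.0)\{b,c} | (0 | (0 + 0 + a.0)) has moves ··a··> s12, ··d··> s15
  s10 = (d.0)\{b,c} | (d.0 | (0 + 0 + a.0)) has moves ··a··> s13, ··d··> s15, ··d··> s16
  s11 = 0\{b,c} | (a.d.0 | (0 + 0 + a.0)) has moves ··a··> s14, ··a··> s16
  s12 = (0 + 0 + (0 + 0) + d.d.0)\{b,c} | (0 | 0) has moves ··d··> s17
  s13 = (d.0)\{b,c} | (d.0 | 0) has moves ··d··> s17, ··d··> s18
  s14 = 0\{b,c} | (a.d.0 | 0) has moves ··a··> s18
  s15 = (d.0)\{b,c} | (0 | (0 + 0 + a.0)) has moves ··a··> s17, ··d··> s19
  s16 = 0\{b,c} | (d.0 | (0 + 0 + a.0)) has moves ··a··> s18, ··d··> s19
  s17 = (d.0)\{b,c} | (0 | 0) has moves ··d··> s20
  s18 = 0\{b,c} | (d.0 | 0) has moves ··d··> s20
  s19 = 0\{b,c} | (0 | (0 + 0 + a.0)) has moves ··a··> s20
  s20 = 0\{b,c} | (0 | 0) has moves (no moves)
Q's transition system — 12 states:
  t0 = (0 + 0 + (0 + 0) + d.d.0)\{b,c} | a.(a.d.0 | (0 + 0 + 0)) has moves ··a··> t1, ··d··> t2
  t1 = (0 + 0 + (0 + 0) + d.d.0)\{b,c} | (a.d.0 | (0 + 0 + 0)) has moves ··a··> t3, ··d··> t4
  t2 = (d.0)\{b,c} | a.(a.d.0 | (0 + 0 + 0)) has moves ··a··> t4, ··d··> t5
  t3 = (0 + 0 + (0 + 0) + d.d.0)\{b,c} | (d.0 | (0 + 0 + 0)) has moves ··d··> t6, ··d··> t7
  t4 = (d.0)\{b,c} | (a.d.0 | (0 + 0 + 0)) has moves ··a··> t7, ··d··> t8
  t5 = 0\{b,c} | a.(a.d.0 | (0 + 0 + 0)) has moves ··a··> t8
  t6 = (0 + 0 + (0 + 0) + d.d.0)\{b,c} | (0 | (0 + 0 + 0)) has moves ··d··> t9
  t7 = (d.0)\{b,c} | (d.0 | (0 + 0 + 0)) has moves ··d··> t10, ··d··> t9
  t8 = 0\{b,c} | (a.d.0 | (0 + 0 + 0)) has moves ··a··> t10
  t9 = (d.0)\{b,c} | (0 | (0 + 0 + 0)) has moves ··d··> t11
  t10 = 0\{b,c} | (d.0 | (0 + 0 + 0)) has moves ··d··> t11
  t11 = 0\{b,c} | (0 | (0 + 0 + 0)) has moves (no moves)
Trace ⟨aaa⟩ through P, begin at {s0}:
  step 1 (a): {s1}
  step 2 (a): {s3, s4}
  step 3 (a): {s7}
  P completes σ.
Trace ⟨aaa⟩ through Q, begin at {t0}:
  step 1 (a): {t1}
  step 2 (a): {t3}
  step 3 (a): ∅  — Q cannot continue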